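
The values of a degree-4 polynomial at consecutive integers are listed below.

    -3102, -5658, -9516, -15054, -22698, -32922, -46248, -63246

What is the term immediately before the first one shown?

D1: -2556, -3858, -5538, -7644, -10224, -13326, -16998
D2: -1302, -1680, -2106, -2580, -3102, -3672
D3: -378, -426, -474, -522, -570
D4: -48, -48, -48, -48
The fourth differences are constant at -48.
Work back: -378 + 48 = -330;  -1302 + 330 = -972;  -2556 + 972 = -1584;  -3102 + 1584 = -1518

-1518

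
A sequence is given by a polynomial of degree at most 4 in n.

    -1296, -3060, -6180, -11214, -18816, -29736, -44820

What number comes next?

-1764  -3120  -5034  -7602  -10920  -15084
-1356  -1914  -2568  -3318  -4164
-558  -654  -750  -846
-96  -96  -96
The fourth differences are constant (-96).
-846 − 96 = -942;  -4164 − 942 = -5106;  -15084 − 5106 = -20190;  -44820 − 20190 = -65010

-65010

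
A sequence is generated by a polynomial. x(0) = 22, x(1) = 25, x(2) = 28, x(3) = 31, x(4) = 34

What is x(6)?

D1: 3  3  3  3
Constant first difference = 3, so extend:
34 + 3 = 37
37 + 3 = 40

40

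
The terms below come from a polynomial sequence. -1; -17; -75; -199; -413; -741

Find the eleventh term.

-4931

Δ: -16, -58, -124, -214, -328
Δ²: -42, -66, -90, -114
Δ³: -24, -24, -24
Constant third difference = -24, so extend:
-114 − 24 = -138;  -328 − 138 = -466;  -741 − 466 = -1207
-138 − 24 = -162;  -466 − 162 = -628;  -1207 − 628 = -1835
-162 − 24 = -186;  -628 − 186 = -814;  -1835 − 814 = -2649
-186 − 24 = -210;  -814 − 210 = -1024;  -2649 − 1024 = -3673
-210 − 24 = -234;  -1024 − 234 = -1258;  -3673 − 1258 = -4931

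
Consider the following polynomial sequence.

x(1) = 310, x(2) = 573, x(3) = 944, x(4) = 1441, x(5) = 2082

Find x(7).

3868

D1: 263 , 371 , 497 , 641
D2: 108 , 126 , 144
D3: 18 , 18
Third differences constant at 18.
144 + 18 = 162;  641 + 162 = 803;  2082 + 803 = 2885
162 + 18 = 180;  803 + 180 = 983;  2885 + 983 = 3868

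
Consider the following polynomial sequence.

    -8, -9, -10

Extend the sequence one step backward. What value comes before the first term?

D1: -1, -1
The first differences are constant at -1.
Work back: -8 + 1 = -7

-7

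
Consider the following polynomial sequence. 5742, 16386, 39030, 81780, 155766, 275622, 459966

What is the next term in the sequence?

731880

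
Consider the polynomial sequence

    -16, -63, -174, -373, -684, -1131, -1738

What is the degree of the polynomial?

3

-47, -111, -199, -311, -447, -607
-64, -88, -112, -136, -160
-24, -24, -24, -24
The third differences are constant, so the polynomial has degree 3.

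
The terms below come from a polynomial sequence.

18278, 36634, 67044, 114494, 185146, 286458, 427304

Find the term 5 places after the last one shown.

2149374

First differences: 18356, 30410, 47450, 70652, 101312, 140846
Second differences: 12054, 17040, 23202, 30660, 39534
Third differences: 4986, 6162, 7458, 8874
Fourth differences: 1176, 1296, 1416
Fifth differences: 120, 120
The fifth differences are constant (120).
1416 + 120 = 1536;  8874 + 1536 = 10410;  39534 + 10410 = 49944;  140846 + 49944 = 190790;  427304 + 190790 = 618094
1536 + 120 = 1656;  10410 + 1656 = 12066;  49944 + 12066 = 62010;  190790 + 62010 = 252800;  618094 + 252800 = 870894
1656 + 120 = 1776;  12066 + 1776 = 13842;  62010 + 13842 = 75852;  252800 + 75852 = 328652;  870894 + 328652 = 1199546
1776 + 120 = 1896;  13842 + 1896 = 15738;  75852 + 15738 = 91590;  328652 + 91590 = 420242;  1199546 + 420242 = 1619788
1896 + 120 = 2016;  15738 + 2016 = 17754;  91590 + 17754 = 109344;  420242 + 109344 = 529586;  1619788 + 529586 = 2149374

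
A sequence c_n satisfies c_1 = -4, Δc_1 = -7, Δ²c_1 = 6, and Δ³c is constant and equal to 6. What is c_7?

Build the table forward from the leading diagonal:
Third differences: 6, 6, 6, 6, 6, 6, 6
Second differences: 6, 12, 18, 24, 30, 36, 42
First differences: -7, -1, 11, 29, 53, 83, 119
c: -4, -11, -12, -1, 28, 81, 164

164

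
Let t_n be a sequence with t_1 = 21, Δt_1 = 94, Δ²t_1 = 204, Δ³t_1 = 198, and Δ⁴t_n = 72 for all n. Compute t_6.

Build the table forward from the leading diagonal:
D4: 72  72  72  72  72  72
D3: 198  270  342  414  486  558
D2: 204  402  672  1014  1428  1914
D1: 94  298  700  1372  2386  3814
t: 21  115  413  1113  2485  4871

4871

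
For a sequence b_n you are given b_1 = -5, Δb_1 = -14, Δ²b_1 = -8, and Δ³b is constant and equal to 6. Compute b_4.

Build the table forward from the leading diagonal:
Δ³: 6, 6, 6, 6
Δ²: -8, -2, 4, 10
Δ: -14, -22, -24, -20
b: -5, -19, -41, -65

-65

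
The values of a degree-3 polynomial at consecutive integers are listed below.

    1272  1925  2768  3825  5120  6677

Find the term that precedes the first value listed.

Δ: 653, 843, 1057, 1295, 1557
Δ²: 190, 214, 238, 262
Δ³: 24, 24, 24
The third differences are constant at 24.
Work back: 190 − 24 = 166;  653 − 166 = 487;  1272 − 487 = 785

785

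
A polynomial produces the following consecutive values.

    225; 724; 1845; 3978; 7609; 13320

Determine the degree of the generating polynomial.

Δ: 499, 1121, 2133, 3631, 5711
Δ²: 622, 1012, 1498, 2080
Δ³: 390, 486, 582
Δ⁴: 96, 96
The fourth differences are constant, so the polynomial has degree 4.

4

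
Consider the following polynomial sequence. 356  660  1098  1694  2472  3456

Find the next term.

4670

Δ: 304 , 438 , 596 , 778 , 984
Δ²: 134 , 158 , 182 , 206
Δ³: 24 , 24 , 24
Third differences constant at 24.
206 + 24 = 230;  984 + 230 = 1214;  3456 + 1214 = 4670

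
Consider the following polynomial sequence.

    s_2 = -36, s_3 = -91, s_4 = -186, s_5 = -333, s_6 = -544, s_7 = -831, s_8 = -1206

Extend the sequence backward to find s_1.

D1: -55, -95, -147, -211, -287, -375
D2: -40, -52, -64, -76, -88
D3: -12, -12, -12, -12
The third differences are constant at -12.
Work back: -40 + 12 = -28;  -55 + 28 = -27;  -36 + 27 = -9

-9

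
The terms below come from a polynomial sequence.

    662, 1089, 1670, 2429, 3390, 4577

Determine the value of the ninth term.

Δ: 427, 581, 759, 961, 1187
Δ²: 154, 178, 202, 226
Δ³: 24, 24, 24
Third differences constant at 24.
226 + 24 = 250;  1187 + 250 = 1437;  4577 + 1437 = 6014
250 + 24 = 274;  1437 + 274 = 1711;  6014 + 1711 = 7725
274 + 24 = 298;  1711 + 298 = 2009;  7725 + 2009 = 9734

9734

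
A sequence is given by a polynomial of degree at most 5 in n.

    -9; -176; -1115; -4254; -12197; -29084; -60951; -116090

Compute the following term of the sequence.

D1: -167 , -939 , -3139 , -7943 , -16887 , -31867 , -55139
D2: -772 , -2200 , -4804 , -8944 , -14980 , -23272
D3: -1428 , -2604 , -4140 , -6036 , -8292
D4: -1176 , -1536 , -1896 , -2256
D5: -360 , -360 , -360
Fifth differences constant at -360.
-2256 − 360 = -2616;  -8292 − 2616 = -10908;  -23272 − 10908 = -34180;  -55139 − 34180 = -89319;  -116090 − 89319 = -205409

-205409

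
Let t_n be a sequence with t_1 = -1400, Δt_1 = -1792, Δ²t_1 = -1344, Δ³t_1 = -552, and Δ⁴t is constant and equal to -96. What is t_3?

-6328

Build the table forward from the leading diagonal:
Δ⁴: -96, -96, -96
Δ³: -552, -648, -744
Δ²: -1344, -1896, -2544
Δ: -1792, -3136, -5032
t: -1400, -3192, -6328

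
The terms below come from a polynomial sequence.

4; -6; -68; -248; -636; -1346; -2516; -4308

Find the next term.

-6908

First differences: -10, -62, -180, -388, -710, -1170, -1792
Second differences: -52, -118, -208, -322, -460, -622
Third differences: -66, -90, -114, -138, -162
Fourth differences: -24, -24, -24, -24
Fourth differences constant at -24.
-162 − 24 = -186;  -622 − 186 = -808;  -1792 − 808 = -2600;  -4308 − 2600 = -6908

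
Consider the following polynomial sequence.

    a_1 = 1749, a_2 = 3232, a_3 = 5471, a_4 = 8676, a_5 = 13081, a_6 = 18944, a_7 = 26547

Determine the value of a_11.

80839

D1: 1483, 2239, 3205, 4405, 5863, 7603
D2: 756, 966, 1200, 1458, 1740
D3: 210, 234, 258, 282
D4: 24, 24, 24
The fourth differences are constant (24).
282 + 24 = 306;  1740 + 306 = 2046;  7603 + 2046 = 9649;  26547 + 9649 = 36196
306 + 24 = 330;  2046 + 330 = 2376;  9649 + 2376 = 12025;  36196 + 12025 = 48221
330 + 24 = 354;  2376 + 354 = 2730;  12025 + 2730 = 14755;  48221 + 14755 = 62976
354 + 24 = 378;  2730 + 378 = 3108;  14755 + 3108 = 17863;  62976 + 17863 = 80839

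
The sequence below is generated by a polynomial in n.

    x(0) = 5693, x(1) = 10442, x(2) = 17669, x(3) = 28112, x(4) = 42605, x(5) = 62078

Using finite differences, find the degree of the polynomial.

First differences: 4749, 7227, 10443, 14493, 19473
Second differences: 2478, 3216, 4050, 4980
Third differences: 738, 834, 930
Fourth differences: 96, 96
The fourth differences are constant, so the polynomial has degree 4.

4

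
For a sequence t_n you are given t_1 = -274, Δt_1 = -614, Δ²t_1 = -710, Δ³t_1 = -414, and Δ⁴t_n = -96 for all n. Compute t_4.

Build the table forward from the leading diagonal:
Δ⁴: -96  -96  -96  -96
Δ³: -414  -510  -606  -702
Δ²: -710  -1124  -1634  -2240
Δ: -614  -1324  -2448  -4082
t: -274  -888  -2212  -4660

-4660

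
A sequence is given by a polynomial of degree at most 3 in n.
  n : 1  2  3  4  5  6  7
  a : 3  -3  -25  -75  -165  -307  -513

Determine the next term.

-795

-6 , -22 , -50 , -90 , -142 , -206
-16 , -28 , -40 , -52 , -64
-12 , -12 , -12 , -12
The third differences are constant (-12).
-64 − 12 = -76;  -206 − 76 = -282;  -513 − 282 = -795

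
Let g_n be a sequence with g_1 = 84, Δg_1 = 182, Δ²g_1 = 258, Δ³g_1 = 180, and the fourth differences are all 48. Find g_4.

1584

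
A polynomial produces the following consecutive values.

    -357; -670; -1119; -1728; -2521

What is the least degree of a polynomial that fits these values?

Δ: -313, -449, -609, -793
Δ²: -136, -160, -184
Δ³: -24, -24
The third differences are constant, so the polynomial has degree 3.

3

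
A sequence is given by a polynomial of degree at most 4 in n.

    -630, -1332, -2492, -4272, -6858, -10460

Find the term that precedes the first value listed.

Δ: -702  -1160  -1780  -2586  -3602
Δ²: -458  -620  -806  -1016
Δ³: -162  -186  -210
Δ⁴: -24  -24
The fourth differences are constant at -24.
Work back: -162 + 24 = -138;  -458 + 138 = -320;  -702 + 320 = -382;  -630 + 382 = -248

-248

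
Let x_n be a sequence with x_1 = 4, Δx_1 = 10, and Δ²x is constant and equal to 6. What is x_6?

114

Build the table forward from the leading diagonal:
Second differences: 6  6  6  6  6  6
First differences: 10  16  22  28  34  40
x: 4  14  30  52  80  114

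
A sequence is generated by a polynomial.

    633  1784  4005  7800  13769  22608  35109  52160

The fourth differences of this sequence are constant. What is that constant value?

96

Δ: 1151, 2221, 3795, 5969, 8839, 12501, 17051
Δ²: 1070, 1574, 2174, 2870, 3662, 4550
Δ³: 504, 600, 696, 792, 888
Δ⁴: 96, 96, 96, 96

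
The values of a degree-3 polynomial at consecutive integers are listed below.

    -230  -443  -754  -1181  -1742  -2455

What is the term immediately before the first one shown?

-97

Δ: -213  -311  -427  -561  -713
Δ²: -98  -116  -134  -152
Δ³: -18  -18  -18
The third differences are constant at -18.
Work back: -98 + 18 = -80;  -213 + 80 = -133;  -230 + 133 = -97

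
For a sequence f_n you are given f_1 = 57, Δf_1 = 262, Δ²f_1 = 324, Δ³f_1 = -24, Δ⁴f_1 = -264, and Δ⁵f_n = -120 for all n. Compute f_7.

Build the table forward from the leading diagonal:
D5: -120  -120  -120  -120  -120  -120  -120
D4: -264  -384  -504  -624  -744  -864  -984
D3: -24  -288  -672  -1176  -1800  -2544  -3408
D2: 324  300  12  -660  -1836  -3636  -6180
D1: 262  586  886  898  238  -1598  -5234
f: 57  319  905  1791  2689  2927  1329

1329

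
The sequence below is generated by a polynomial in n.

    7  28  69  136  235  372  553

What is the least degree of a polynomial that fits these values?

Δ: 21, 41, 67, 99, 137, 181
Δ²: 20, 26, 32, 38, 44
Δ³: 6, 6, 6, 6
The third differences are constant, so the polynomial has degree 3.

3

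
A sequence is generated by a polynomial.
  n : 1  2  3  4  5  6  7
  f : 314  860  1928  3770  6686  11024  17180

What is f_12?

92450

First differences: 546 , 1068 , 1842 , 2916 , 4338 , 6156
Second differences: 522 , 774 , 1074 , 1422 , 1818
Third differences: 252 , 300 , 348 , 396
Fourth differences: 48 , 48 , 48
The fourth differences are constant (48).
396 + 48 = 444;  1818 + 444 = 2262;  6156 + 2262 = 8418;  17180 + 8418 = 25598
444 + 48 = 492;  2262 + 492 = 2754;  8418 + 2754 = 11172;  25598 + 11172 = 36770
492 + 48 = 540;  2754 + 540 = 3294;  11172 + 3294 = 14466;  36770 + 14466 = 51236
540 + 48 = 588;  3294 + 588 = 3882;  14466 + 3882 = 18348;  51236 + 18348 = 69584
588 + 48 = 636;  3882 + 636 = 4518;  18348 + 4518 = 22866;  69584 + 22866 = 92450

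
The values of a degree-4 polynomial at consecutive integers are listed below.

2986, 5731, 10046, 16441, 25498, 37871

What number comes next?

54286

First differences: 2745, 4315, 6395, 9057, 12373
Second differences: 1570, 2080, 2662, 3316
Third differences: 510, 582, 654
Fourth differences: 72, 72
Constant fourth difference = 72, so extend:
654 + 72 = 726;  3316 + 726 = 4042;  12373 + 4042 = 16415;  37871 + 16415 = 54286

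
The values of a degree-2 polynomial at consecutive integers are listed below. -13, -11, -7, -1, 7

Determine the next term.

2, 4, 6, 8
2, 2, 2
The second differences are constant (2).
8 + 2 = 10;  7 + 10 = 17

17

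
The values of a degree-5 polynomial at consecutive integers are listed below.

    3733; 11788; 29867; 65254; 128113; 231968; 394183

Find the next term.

Δ: 8055  18079  35387  62859  103855  162215
Δ²: 10024  17308  27472  40996  58360
Δ³: 7284  10164  13524  17364
Δ⁴: 2880  3360  3840
Δ⁵: 480  480
The fifth differences are constant (480).
3840 + 480 = 4320;  17364 + 4320 = 21684;  58360 + 21684 = 80044;  162215 + 80044 = 242259;  394183 + 242259 = 636442

636442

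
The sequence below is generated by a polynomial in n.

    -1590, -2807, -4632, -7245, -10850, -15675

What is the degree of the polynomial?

Δ: -1217, -1825, -2613, -3605, -4825
Δ²: -608, -788, -992, -1220
Δ³: -180, -204, -228
Δ⁴: -24, -24
The fourth differences are constant, so the polynomial has degree 4.

4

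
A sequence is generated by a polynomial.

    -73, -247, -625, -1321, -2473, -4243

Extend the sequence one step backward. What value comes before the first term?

-13

D1: -174, -378, -696, -1152, -1770
D2: -204, -318, -456, -618
D3: -114, -138, -162
D4: -24, -24
The fourth differences are constant at -24.
Work back: -114 + 24 = -90;  -204 + 90 = -114;  -174 + 114 = -60;  -73 + 60 = -13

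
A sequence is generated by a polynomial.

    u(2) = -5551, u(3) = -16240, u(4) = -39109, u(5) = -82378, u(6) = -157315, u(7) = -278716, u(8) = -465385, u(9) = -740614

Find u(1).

First differences: -10689, -22869, -43269, -74937, -121401, -186669, -275229
Second differences: -12180, -20400, -31668, -46464, -65268, -88560
Third differences: -8220, -11268, -14796, -18804, -23292
Fourth differences: -3048, -3528, -4008, -4488
Fifth differences: -480, -480, -480
The fifth differences are constant at -480.
Work back: -3048 + 480 = -2568;  -8220 + 2568 = -5652;  -12180 + 5652 = -6528;  -10689 + 6528 = -4161;  -5551 + 4161 = -1390

-1390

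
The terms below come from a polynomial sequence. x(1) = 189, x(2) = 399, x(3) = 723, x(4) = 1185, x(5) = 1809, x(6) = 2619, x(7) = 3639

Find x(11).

Δ: 210 , 324 , 462 , 624 , 810 , 1020
Δ²: 114 , 138 , 162 , 186 , 210
Δ³: 24 , 24 , 24 , 24
Constant third difference = 24, so extend:
210 + 24 = 234;  1020 + 234 = 1254;  3639 + 1254 = 4893
234 + 24 = 258;  1254 + 258 = 1512;  4893 + 1512 = 6405
258 + 24 = 282;  1512 + 282 = 1794;  6405 + 1794 = 8199
282 + 24 = 306;  1794 + 306 = 2100;  8199 + 2100 = 10299

10299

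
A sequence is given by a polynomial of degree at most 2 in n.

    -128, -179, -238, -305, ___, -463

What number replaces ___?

-380

Using the first 4 terms:
-51  -59  -67
-8  -8
Constant second difference = -8.
Extend forward: -67 − 8 = -75;  -305 − 75 = -380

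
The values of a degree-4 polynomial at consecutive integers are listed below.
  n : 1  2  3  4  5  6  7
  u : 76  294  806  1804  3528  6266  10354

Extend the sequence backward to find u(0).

D1: 218, 512, 998, 1724, 2738, 4088
D2: 294, 486, 726, 1014, 1350
D3: 192, 240, 288, 336
D4: 48, 48, 48
The fourth differences are constant at 48.
Work back: 192 − 48 = 144;  294 − 144 = 150;  218 − 150 = 68;  76 − 68 = 8

8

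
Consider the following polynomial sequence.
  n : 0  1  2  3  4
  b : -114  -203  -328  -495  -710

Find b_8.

Δ: -89 , -125 , -167 , -215
Δ²: -36 , -42 , -48
Δ³: -6 , -6
Third differences constant at -6.
-48 − 6 = -54;  -215 − 54 = -269;  -710 − 269 = -979
-54 − 6 = -60;  -269 − 60 = -329;  -979 − 329 = -1308
-60 − 6 = -66;  -329 − 66 = -395;  -1308 − 395 = -1703
-66 − 6 = -72;  -395 − 72 = -467;  -1703 − 467 = -2170

-2170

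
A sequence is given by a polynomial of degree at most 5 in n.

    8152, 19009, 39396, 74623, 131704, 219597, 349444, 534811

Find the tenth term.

1139929

Δ: 10857  20387  35227  57081  87893  129847  185367
Δ²: 9530  14840  21854  30812  41954  55520
Δ³: 5310  7014  8958  11142  13566
Δ⁴: 1704  1944  2184  2424
Δ⁵: 240  240  240
Fifth differences constant at 240.
2424 + 240 = 2664;  13566 + 2664 = 16230;  55520 + 16230 = 71750;  185367 + 71750 = 257117;  534811 + 257117 = 791928
2664 + 240 = 2904;  16230 + 2904 = 19134;  71750 + 19134 = 90884;  257117 + 90884 = 348001;  791928 + 348001 = 1139929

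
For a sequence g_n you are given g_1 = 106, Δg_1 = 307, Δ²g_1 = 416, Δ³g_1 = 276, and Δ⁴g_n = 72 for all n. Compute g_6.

Build the table forward from the leading diagonal:
D4: 72, 72, 72, 72, 72, 72
D3: 276, 348, 420, 492, 564, 636
D2: 416, 692, 1040, 1460, 1952, 2516
D1: 307, 723, 1415, 2455, 3915, 5867
g: 106, 413, 1136, 2551, 5006, 8921

8921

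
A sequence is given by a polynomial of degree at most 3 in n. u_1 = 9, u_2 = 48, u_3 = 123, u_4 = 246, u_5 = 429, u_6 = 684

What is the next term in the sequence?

1023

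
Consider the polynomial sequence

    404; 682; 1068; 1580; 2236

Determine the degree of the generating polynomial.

3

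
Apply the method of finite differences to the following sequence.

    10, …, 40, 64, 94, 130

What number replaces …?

Using the last 4 terms:
Δ: 24, 30, 36
Δ²: 6, 6
Constant second difference = 6.
Extend backward: 24 − 6 = 18;  40 − 18 = 22

22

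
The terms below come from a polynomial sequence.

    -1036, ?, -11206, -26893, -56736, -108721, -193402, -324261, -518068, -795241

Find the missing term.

-3897

Using the last 8 terms:
D1: -15687  -29843  -51985  -84681  -130859  -193807  -277173
D2: -14156  -22142  -32696  -46178  -62948  -83366
D3: -7986  -10554  -13482  -16770  -20418
D4: -2568  -2928  -3288  -3648
D5: -360  -360  -360
Constant fifth difference = -360.
Extend backward: -2568 + 360 = -2208;  -7986 + 2208 = -5778;  -14156 + 5778 = -8378;  -15687 + 8378 = -7309;  -11206 + 7309 = -3897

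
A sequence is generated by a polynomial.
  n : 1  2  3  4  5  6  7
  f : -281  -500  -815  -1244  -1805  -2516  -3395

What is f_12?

-10940

Δ: -219, -315, -429, -561, -711, -879
Δ²: -96, -114, -132, -150, -168
Δ³: -18, -18, -18, -18
Third differences constant at -18.
-168 − 18 = -186;  -879 − 186 = -1065;  -3395 − 1065 = -4460
-186 − 18 = -204;  -1065 − 204 = -1269;  -4460 − 1269 = -5729
-204 − 18 = -222;  -1269 − 222 = -1491;  -5729 − 1491 = -7220
-222 − 18 = -240;  -1491 − 240 = -1731;  -7220 − 1731 = -8951
-240 − 18 = -258;  -1731 − 258 = -1989;  -8951 − 1989 = -10940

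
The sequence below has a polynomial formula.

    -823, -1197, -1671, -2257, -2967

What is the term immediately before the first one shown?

-374, -474, -586, -710
-100, -112, -124
-12, -12
The third differences are constant at -12.
Work back: -100 + 12 = -88;  -374 + 88 = -286;  -823 + 286 = -537

-537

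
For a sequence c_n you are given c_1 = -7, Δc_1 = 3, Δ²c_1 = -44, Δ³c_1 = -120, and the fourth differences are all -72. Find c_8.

Build the table forward from the leading diagonal:
Fourth differences: -72, -72, -72, -72, -72, -72, -72, -72
Third differences: -120, -192, -264, -336, -408, -480, -552, -624
Second differences: -44, -164, -356, -620, -956, -1364, -1844, -2396
First differences: 3, -41, -205, -561, -1181, -2137, -3501, -5345
c: -7, -4, -45, -250, -811, -1992, -4129, -7630

-7630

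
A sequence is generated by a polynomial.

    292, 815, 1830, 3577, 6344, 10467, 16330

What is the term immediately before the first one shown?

523, 1015, 1747, 2767, 4123, 5863
492, 732, 1020, 1356, 1740
240, 288, 336, 384
48, 48, 48
The fourth differences are constant at 48.
Work back: 240 − 48 = 192;  492 − 192 = 300;  523 − 300 = 223;  292 − 223 = 69

69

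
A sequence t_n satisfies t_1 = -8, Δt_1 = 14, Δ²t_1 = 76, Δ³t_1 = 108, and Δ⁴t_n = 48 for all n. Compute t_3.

96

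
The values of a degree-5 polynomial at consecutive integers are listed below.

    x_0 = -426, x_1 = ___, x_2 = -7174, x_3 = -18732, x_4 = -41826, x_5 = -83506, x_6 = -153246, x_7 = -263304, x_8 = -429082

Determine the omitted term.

Using the last 7 terms:
-11558  -23094  -41680  -69740  -110058  -165778
-11536  -18586  -28060  -40318  -55720
-7050  -9474  -12258  -15402
-2424  -2784  -3144
-360  -360
Constant fifth difference = -360.
Extend backward: -2424 + 360 = -2064;  -7050 + 2064 = -4986;  -11536 + 4986 = -6550;  -11558 + 6550 = -5008;  -7174 + 5008 = -2166

-2166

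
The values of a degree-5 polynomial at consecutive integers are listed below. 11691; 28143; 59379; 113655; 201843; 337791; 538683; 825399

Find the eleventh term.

16452  31236  54276  88188  135948  200892  286716
14784  23040  33912  47760  64944  85824
8256  10872  13848  17184  20880
2616  2976  3336  3696
360  360  360
Constant fifth difference = 360, so extend:
3696 + 360 = 4056;  20880 + 4056 = 24936;  85824 + 24936 = 110760;  286716 + 110760 = 397476;  825399 + 397476 = 1222875
4056 + 360 = 4416;  24936 + 4416 = 29352;  110760 + 29352 = 140112;  397476 + 140112 = 537588;  1222875 + 537588 = 1760463
4416 + 360 = 4776;  29352 + 4776 = 34128;  140112 + 34128 = 174240;  537588 + 174240 = 711828;  1760463 + 711828 = 2472291

2472291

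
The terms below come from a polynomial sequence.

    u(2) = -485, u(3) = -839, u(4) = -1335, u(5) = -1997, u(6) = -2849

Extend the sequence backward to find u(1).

-249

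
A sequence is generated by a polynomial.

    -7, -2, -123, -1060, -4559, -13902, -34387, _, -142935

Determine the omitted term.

-73808

Using the first 7 terms:
D1: 5, -121, -937, -3499, -9343, -20485
D2: -126, -816, -2562, -5844, -11142
D3: -690, -1746, -3282, -5298
D4: -1056, -1536, -2016
D5: -480, -480
Constant fifth difference = -480.
Extend forward: -2016 − 480 = -2496;  -5298 − 2496 = -7794;  -11142 − 7794 = -18936;  -20485 − 18936 = -39421;  -34387 − 39421 = -73808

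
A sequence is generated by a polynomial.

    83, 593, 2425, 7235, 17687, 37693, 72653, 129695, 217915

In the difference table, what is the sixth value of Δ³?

First differences: 510, 1832, 4810, 10452, 20006, 34960, 57042, 88220
Second differences: 1322, 2978, 5642, 9554, 14954, 22082, 31178
Third differences: 1656, 2664, 3912, 5400, 7128, 9096
Fourth differences: 1008, 1248, 1488, 1728, 1968
Fifth differences: 240, 240, 240, 240

9096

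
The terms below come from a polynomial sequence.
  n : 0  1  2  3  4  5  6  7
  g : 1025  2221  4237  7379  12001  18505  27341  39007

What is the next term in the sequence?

First differences: 1196, 2016, 3142, 4622, 6504, 8836, 11666
Second differences: 820, 1126, 1480, 1882, 2332, 2830
Third differences: 306, 354, 402, 450, 498
Fourth differences: 48, 48, 48, 48
The fourth differences are constant (48).
498 + 48 = 546;  2830 + 546 = 3376;  11666 + 3376 = 15042;  39007 + 15042 = 54049

54049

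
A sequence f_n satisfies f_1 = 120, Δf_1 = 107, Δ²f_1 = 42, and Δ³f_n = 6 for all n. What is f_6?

1135

Build the table forward from the leading diagonal:
D3: 6  6  6  6  6  6
D2: 42  48  54  60  66  72
D1: 107  149  197  251  311  377
f: 120  227  376  573  824  1135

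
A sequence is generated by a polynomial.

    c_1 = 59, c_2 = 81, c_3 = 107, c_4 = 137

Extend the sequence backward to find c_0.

Δ: 22, 26, 30
Δ²: 4, 4
The second differences are constant at 4.
Work back: 22 − 4 = 18;  59 − 18 = 41

41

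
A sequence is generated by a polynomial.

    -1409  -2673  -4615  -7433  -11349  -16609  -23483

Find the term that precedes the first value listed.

-649

D1: -1264  -1942  -2818  -3916  -5260  -6874
D2: -678  -876  -1098  -1344  -1614
D3: -198  -222  -246  -270
D4: -24  -24  -24
The fourth differences are constant at -24.
Work back: -198 + 24 = -174;  -678 + 174 = -504;  -1264 + 504 = -760;  -1409 + 760 = -649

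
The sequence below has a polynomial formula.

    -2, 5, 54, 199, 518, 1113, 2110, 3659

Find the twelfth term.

First differences: 7, 49, 145, 319, 595, 997, 1549
Second differences: 42, 96, 174, 276, 402, 552
Third differences: 54, 78, 102, 126, 150
Fourth differences: 24, 24, 24, 24
Constant fourth difference = 24, so extend:
150 + 24 = 174;  552 + 174 = 726;  1549 + 726 = 2275;  3659 + 2275 = 5934
174 + 24 = 198;  726 + 198 = 924;  2275 + 924 = 3199;  5934 + 3199 = 9133
198 + 24 = 222;  924 + 222 = 1146;  3199 + 1146 = 4345;  9133 + 4345 = 13478
222 + 24 = 246;  1146 + 246 = 1392;  4345 + 1392 = 5737;  13478 + 5737 = 19215

19215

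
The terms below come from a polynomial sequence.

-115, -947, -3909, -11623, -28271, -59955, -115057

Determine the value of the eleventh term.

First differences: -832 , -2962 , -7714 , -16648 , -31684 , -55102
Second differences: -2130 , -4752 , -8934 , -15036 , -23418
Third differences: -2622 , -4182 , -6102 , -8382
Fourth differences: -1560 , -1920 , -2280
Fifth differences: -360 , -360
Constant fifth difference = -360, so extend:
-2280 − 360 = -2640;  -8382 − 2640 = -11022;  -23418 − 11022 = -34440;  -55102 − 34440 = -89542;  -115057 − 89542 = -204599
-2640 − 360 = -3000;  -11022 − 3000 = -14022;  -34440 − 14022 = -48462;  -89542 − 48462 = -138004;  -204599 − 138004 = -342603
-3000 − 360 = -3360;  -14022 − 3360 = -17382;  -48462 − 17382 = -65844;  -138004 − 65844 = -203848;  -342603 − 203848 = -546451
-3360 − 360 = -3720;  -17382 − 3720 = -21102;  -65844 − 21102 = -86946;  -203848 − 86946 = -290794;  -546451 − 290794 = -837245

-837245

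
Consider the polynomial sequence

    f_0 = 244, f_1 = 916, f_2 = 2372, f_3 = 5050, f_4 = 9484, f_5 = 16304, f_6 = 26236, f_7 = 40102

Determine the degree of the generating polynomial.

D1: 672, 1456, 2678, 4434, 6820, 9932, 13866
D2: 784, 1222, 1756, 2386, 3112, 3934
D3: 438, 534, 630, 726, 822
D4: 96, 96, 96, 96
The fourth differences are constant, so the polynomial has degree 4.

4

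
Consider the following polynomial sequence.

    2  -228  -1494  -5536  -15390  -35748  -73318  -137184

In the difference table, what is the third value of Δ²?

Δ: -230, -1266, -4042, -9854, -20358, -37570, -63866
Δ²: -1036, -2776, -5812, -10504, -17212, -26296
Δ³: -1740, -3036, -4692, -6708, -9084
Δ⁴: -1296, -1656, -2016, -2376
Δ⁵: -360, -360, -360

-5812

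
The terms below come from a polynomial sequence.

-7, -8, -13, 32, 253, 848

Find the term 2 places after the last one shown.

4312

First differences: -1 , -5 , 45 , 221 , 595
Second differences: -4 , 50 , 176 , 374
Third differences: 54 , 126 , 198
Fourth differences: 72 , 72
The fourth differences are constant (72).
198 + 72 = 270;  374 + 270 = 644;  595 + 644 = 1239;  848 + 1239 = 2087
270 + 72 = 342;  644 + 342 = 986;  1239 + 986 = 2225;  2087 + 2225 = 4312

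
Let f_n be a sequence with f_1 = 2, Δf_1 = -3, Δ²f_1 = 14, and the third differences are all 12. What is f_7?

Build the table forward from the leading diagonal:
Third differences: 12, 12, 12, 12, 12, 12, 12
Second differences: 14, 26, 38, 50, 62, 74, 86
First differences: -3, 11, 37, 75, 125, 187, 261
f: 2, -1, 10, 47, 122, 247, 434

434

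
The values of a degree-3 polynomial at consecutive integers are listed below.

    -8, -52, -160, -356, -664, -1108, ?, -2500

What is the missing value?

Using the first 6 terms:
Δ: -44  -108  -196  -308  -444
Δ²: -64  -88  -112  -136
Δ³: -24  -24  -24
Constant third difference = -24.
Extend forward: -136 − 24 = -160;  -444 − 160 = -604;  -1108 − 604 = -1712

-1712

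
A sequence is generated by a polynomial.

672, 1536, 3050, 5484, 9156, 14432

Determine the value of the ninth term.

44264

Δ: 864, 1514, 2434, 3672, 5276
Δ²: 650, 920, 1238, 1604
Δ³: 270, 318, 366
Δ⁴: 48, 48
Fourth differences constant at 48.
366 + 48 = 414;  1604 + 414 = 2018;  5276 + 2018 = 7294;  14432 + 7294 = 21726
414 + 48 = 462;  2018 + 462 = 2480;  7294 + 2480 = 9774;  21726 + 9774 = 31500
462 + 48 = 510;  2480 + 510 = 2990;  9774 + 2990 = 12764;  31500 + 12764 = 44264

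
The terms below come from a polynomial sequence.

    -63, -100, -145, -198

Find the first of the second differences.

-8

Δ: -37, -45, -53
Δ²: -8, -8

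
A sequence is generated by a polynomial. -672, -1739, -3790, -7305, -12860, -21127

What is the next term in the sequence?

-32874

-1067 , -2051 , -3515 , -5555 , -8267
-984 , -1464 , -2040 , -2712
-480 , -576 , -672
-96 , -96
Constant fourth difference = -96, so extend:
-672 − 96 = -768;  -2712 − 768 = -3480;  -8267 − 3480 = -11747;  -21127 − 11747 = -32874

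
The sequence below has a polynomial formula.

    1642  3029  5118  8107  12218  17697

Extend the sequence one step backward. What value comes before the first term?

783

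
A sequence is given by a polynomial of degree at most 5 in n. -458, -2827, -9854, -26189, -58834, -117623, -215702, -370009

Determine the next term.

Δ: -2369  -7027  -16335  -32645  -58789  -98079  -154307
Δ²: -4658  -9308  -16310  -26144  -39290  -56228
Δ³: -4650  -7002  -9834  -13146  -16938
Δ⁴: -2352  -2832  -3312  -3792
Δ⁵: -480  -480  -480
Fifth differences constant at -480.
-3792 − 480 = -4272;  -16938 − 4272 = -21210;  -56228 − 21210 = -77438;  -154307 − 77438 = -231745;  -370009 − 231745 = -601754

-601754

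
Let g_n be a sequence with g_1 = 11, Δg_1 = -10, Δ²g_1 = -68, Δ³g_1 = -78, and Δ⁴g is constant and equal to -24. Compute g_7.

Build the table forward from the leading diagonal:
D4: -24, -24, -24, -24, -24, -24, -24
D3: -78, -102, -126, -150, -174, -198, -222
D2: -68, -146, -248, -374, -524, -698, -896
D1: -10, -78, -224, -472, -846, -1370, -2068
g: 11, 1, -77, -301, -773, -1619, -2989

-2989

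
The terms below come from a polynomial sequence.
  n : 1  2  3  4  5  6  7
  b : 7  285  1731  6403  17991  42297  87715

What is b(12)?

1167195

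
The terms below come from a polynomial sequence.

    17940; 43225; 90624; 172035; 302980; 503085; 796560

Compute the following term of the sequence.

D1: 25285  47399  81411  130945  200105  293475
D2: 22114  34012  49534  69160  93370
D3: 11898  15522  19626  24210
D4: 3624  4104  4584
D5: 480  480
The fifth differences are constant (480).
4584 + 480 = 5064;  24210 + 5064 = 29274;  93370 + 29274 = 122644;  293475 + 122644 = 416119;  796560 + 416119 = 1212679

1212679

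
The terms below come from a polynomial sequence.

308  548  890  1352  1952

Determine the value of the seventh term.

3638

240, 342, 462, 600
102, 120, 138
18, 18
Constant third difference = 18, so extend:
138 + 18 = 156;  600 + 156 = 756;  1952 + 756 = 2708
156 + 18 = 174;  756 + 174 = 930;  2708 + 930 = 3638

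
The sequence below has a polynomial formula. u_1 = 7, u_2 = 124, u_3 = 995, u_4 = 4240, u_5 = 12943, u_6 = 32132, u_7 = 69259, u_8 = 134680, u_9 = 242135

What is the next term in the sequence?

117, 871, 3245, 8703, 19189, 37127, 65421, 107455
754, 2374, 5458, 10486, 17938, 28294, 42034
1620, 3084, 5028, 7452, 10356, 13740
1464, 1944, 2424, 2904, 3384
480, 480, 480, 480
Constant fifth difference = 480, so extend:
3384 + 480 = 3864;  13740 + 3864 = 17604;  42034 + 17604 = 59638;  107455 + 59638 = 167093;  242135 + 167093 = 409228

409228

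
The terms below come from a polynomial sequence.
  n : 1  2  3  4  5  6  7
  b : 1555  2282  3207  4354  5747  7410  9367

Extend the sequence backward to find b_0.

1002

Δ: 727, 925, 1147, 1393, 1663, 1957
Δ²: 198, 222, 246, 270, 294
Δ³: 24, 24, 24, 24
The third differences are constant at 24.
Work back: 198 − 24 = 174;  727 − 174 = 553;  1555 − 553 = 1002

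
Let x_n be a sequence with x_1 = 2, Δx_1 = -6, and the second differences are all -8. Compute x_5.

-70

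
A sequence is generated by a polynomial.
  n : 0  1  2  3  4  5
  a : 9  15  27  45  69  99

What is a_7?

First differences: 6 , 12 , 18 , 24 , 30
Second differences: 6 , 6 , 6 , 6
The second differences are constant (6).
30 + 6 = 36;  99 + 36 = 135
36 + 6 = 42;  135 + 42 = 177

177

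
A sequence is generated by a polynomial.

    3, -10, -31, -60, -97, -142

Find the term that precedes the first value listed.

8

-13  -21  -29  -37  -45
-8  -8  -8  -8
The second differences are constant at -8.
Work back: -13 + 8 = -5;  3 + 5 = 8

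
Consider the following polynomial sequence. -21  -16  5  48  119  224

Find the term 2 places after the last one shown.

5 , 21 , 43 , 71 , 105
16 , 22 , 28 , 34
6 , 6 , 6
Third differences constant at 6.
34 + 6 = 40;  105 + 40 = 145;  224 + 145 = 369
40 + 6 = 46;  145 + 46 = 191;  369 + 191 = 560

560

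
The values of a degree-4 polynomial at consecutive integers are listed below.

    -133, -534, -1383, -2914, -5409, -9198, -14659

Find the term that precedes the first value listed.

6

-401, -849, -1531, -2495, -3789, -5461
-448, -682, -964, -1294, -1672
-234, -282, -330, -378
-48, -48, -48
The fourth differences are constant at -48.
Work back: -234 + 48 = -186;  -448 + 186 = -262;  -401 + 262 = -139;  -133 + 139 = 6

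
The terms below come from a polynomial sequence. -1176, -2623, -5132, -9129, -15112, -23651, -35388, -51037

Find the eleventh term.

-129676

D1: -1447  -2509  -3997  -5983  -8539  -11737  -15649
D2: -1062  -1488  -1986  -2556  -3198  -3912
D3: -426  -498  -570  -642  -714
D4: -72  -72  -72  -72
Fourth differences constant at -72.
-714 − 72 = -786;  -3912 − 786 = -4698;  -15649 − 4698 = -20347;  -51037 − 20347 = -71384
-786 − 72 = -858;  -4698 − 858 = -5556;  -20347 − 5556 = -25903;  -71384 − 25903 = -97287
-858 − 72 = -930;  -5556 − 930 = -6486;  -25903 − 6486 = -32389;  -97287 − 32389 = -129676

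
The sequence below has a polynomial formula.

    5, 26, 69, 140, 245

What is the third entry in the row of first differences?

Δ: 21, 43, 71, 105
Δ²: 22, 28, 34
Δ³: 6, 6

71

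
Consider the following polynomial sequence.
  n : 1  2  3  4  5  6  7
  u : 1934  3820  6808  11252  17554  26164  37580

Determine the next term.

D1: 1886 , 2988 , 4444 , 6302 , 8610 , 11416
D2: 1102 , 1456 , 1858 , 2308 , 2806
D3: 354 , 402 , 450 , 498
D4: 48 , 48 , 48
The fourth differences are constant (48).
498 + 48 = 546;  2806 + 546 = 3352;  11416 + 3352 = 14768;  37580 + 14768 = 52348

52348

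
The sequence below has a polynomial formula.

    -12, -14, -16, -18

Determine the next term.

-20

First differences: -2  -2  -2
The first differences are constant (-2).
-18 − 2 = -20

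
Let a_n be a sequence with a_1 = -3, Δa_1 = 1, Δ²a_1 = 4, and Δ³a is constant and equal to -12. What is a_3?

Build the table forward from the leading diagonal:
Third differences: -12, -12, -12
Second differences: 4, -8, -20
First differences: 1, 5, -3
a: -3, -2, 3

3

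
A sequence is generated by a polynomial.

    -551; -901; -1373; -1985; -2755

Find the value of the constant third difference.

-18

Δ: -350, -472, -612, -770
Δ²: -122, -140, -158
Δ³: -18, -18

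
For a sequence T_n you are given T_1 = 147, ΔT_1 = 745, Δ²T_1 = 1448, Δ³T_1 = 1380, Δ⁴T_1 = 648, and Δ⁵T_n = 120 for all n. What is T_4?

Build the table forward from the leading diagonal:
Fifth differences: 120  120  120  120
Fourth differences: 648  768  888  1008
Third differences: 1380  2028  2796  3684
Second differences: 1448  2828  4856  7652
First differences: 745  2193  5021  9877
T: 147  892  3085  8106

8106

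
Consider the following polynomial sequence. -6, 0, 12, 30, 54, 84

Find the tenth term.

264

First differences: 6, 12, 18, 24, 30
Second differences: 6, 6, 6, 6
Constant second difference = 6, so extend:
30 + 6 = 36;  84 + 36 = 120
36 + 6 = 42;  120 + 42 = 162
42 + 6 = 48;  162 + 48 = 210
48 + 6 = 54;  210 + 54 = 264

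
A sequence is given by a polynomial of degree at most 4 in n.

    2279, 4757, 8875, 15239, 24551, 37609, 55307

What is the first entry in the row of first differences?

Δ: 2478, 4118, 6364, 9312, 13058, 17698
Δ²: 1640, 2246, 2948, 3746, 4640
Δ³: 606, 702, 798, 894
Δ⁴: 96, 96, 96

2478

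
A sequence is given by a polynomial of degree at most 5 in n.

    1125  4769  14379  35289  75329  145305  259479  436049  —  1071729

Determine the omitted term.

697629

Using the first 8 terms:
3644  9610  20910  40040  69976  114174  176570
5966  11300  19130  29936  44198  62396
5334  7830  10806  14262  18198
2496  2976  3456  3936
480  480  480
Constant fifth difference = 480.
Extend forward: 3936 + 480 = 4416;  18198 + 4416 = 22614;  62396 + 22614 = 85010;  176570 + 85010 = 261580;  436049 + 261580 = 697629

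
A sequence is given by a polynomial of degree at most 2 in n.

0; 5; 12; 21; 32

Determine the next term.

45

5  7  9  11
2  2  2
Second differences constant at 2.
11 + 2 = 13;  32 + 13 = 45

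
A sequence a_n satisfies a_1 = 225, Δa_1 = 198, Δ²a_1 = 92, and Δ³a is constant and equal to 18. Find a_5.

1641

Build the table forward from the leading diagonal:
Third differences: 18  18  18  18  18
Second differences: 92  110  128  146  164
First differences: 198  290  400  528  674
a: 225  423  713  1113  1641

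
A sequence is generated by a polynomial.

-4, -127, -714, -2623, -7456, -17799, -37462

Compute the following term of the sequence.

-71719

First differences: -123, -587, -1909, -4833, -10343, -19663
Second differences: -464, -1322, -2924, -5510, -9320
Third differences: -858, -1602, -2586, -3810
Fourth differences: -744, -984, -1224
Fifth differences: -240, -240
The fifth differences are constant (-240).
-1224 − 240 = -1464;  -3810 − 1464 = -5274;  -9320 − 5274 = -14594;  -19663 − 14594 = -34257;  -37462 − 34257 = -71719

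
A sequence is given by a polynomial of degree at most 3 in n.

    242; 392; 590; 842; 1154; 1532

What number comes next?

1982

First differences: 150  198  252  312  378
Second differences: 48  54  60  66
Third differences: 6  6  6
The third differences are constant (6).
66 + 6 = 72;  378 + 72 = 450;  1532 + 450 = 1982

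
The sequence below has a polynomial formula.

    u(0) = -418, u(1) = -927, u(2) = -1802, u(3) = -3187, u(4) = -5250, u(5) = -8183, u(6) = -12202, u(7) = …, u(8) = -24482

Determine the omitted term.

-17547

Using the first 7 terms:
-509  -875  -1385  -2063  -2933  -4019
-366  -510  -678  -870  -1086
-144  -168  -192  -216
-24  -24  -24
Constant fourth difference = -24.
Extend forward: -216 − 24 = -240;  -1086 − 240 = -1326;  -4019 − 1326 = -5345;  -12202 − 5345 = -17547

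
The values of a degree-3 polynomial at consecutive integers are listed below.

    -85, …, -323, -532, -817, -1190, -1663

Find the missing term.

-178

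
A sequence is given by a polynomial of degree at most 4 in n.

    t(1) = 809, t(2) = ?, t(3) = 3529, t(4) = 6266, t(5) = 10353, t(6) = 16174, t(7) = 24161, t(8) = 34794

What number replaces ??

Using the last 6 terms:
D1: 2737  4087  5821  7987  10633
D2: 1350  1734  2166  2646
D3: 384  432  480
D4: 48  48
Constant fourth difference = 48.
Extend backward: 384 − 48 = 336;  1350 − 336 = 1014;  2737 − 1014 = 1723;  3529 − 1723 = 1806

1806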